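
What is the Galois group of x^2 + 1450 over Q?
Gal(K/Q) = Z/2Z (cyclic of order 2)

x^2 + 1450 is irreducible over Q since -1450 is not a rational square. The splitting field Q(sqrt(-1450)) has degree 2 over Q, and its unique nontrivial automorphism is sqrt(-1450) ↦ -sqrt(-1450). Hence Gal(Q(sqrt(-1450))/Q) = Z/2Z.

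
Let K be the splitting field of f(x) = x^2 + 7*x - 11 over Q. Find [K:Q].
[K:Q] = 2

The discriminant of x^2 + (7)*x + (-11) is b^2 - 4c = 49 - (-44) = 93. Since 93 is not a perfect square in Q, the polynomial is irreducible over Q. Its two roots generate a degree-2 extension, so [K:Q] = 2.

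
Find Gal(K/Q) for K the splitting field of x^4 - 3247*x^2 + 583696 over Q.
Gal(K/Q) = Z/2Z (cyclic of order 2)

f factors as (x^2 - 3056)(x^2 - 191), so the splitting field is K = Q(sqrt(3056), sqrt(191)). The squarefree part of 3056 is 191 and the squarefree part of 191 is also 191, so sqrt(3056) and sqrt(191) are both rational multiples of sqrt(191). Hence Q(sqrt(3056)) = Q(sqrt(191)) = Q(sqrt(191)), and the splitting field collapses to a single degree-2 extension with Galois group Z/2Z.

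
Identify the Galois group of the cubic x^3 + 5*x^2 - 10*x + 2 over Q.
Gal(K/Q) = S_3 (symmetric group of order 6)

Compute the discriminant of x^3 + (5)*x^2 + (-10)*x + (2): Δ = 3592. Since Δ is not a rational square, the Galois group is not contained in A_3; it must be the full S_3 (irreducibility of the cubic rules out anything smaller).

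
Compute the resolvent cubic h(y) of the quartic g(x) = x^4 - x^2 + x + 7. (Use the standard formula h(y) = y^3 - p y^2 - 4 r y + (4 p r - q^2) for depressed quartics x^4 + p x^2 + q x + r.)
h(y) = y^3 + y^2 - 28*y - 29

Identify coefficients: p = -1, q = 1, r = 7.
Plug into h(y) = y^3 - p y^2 - 4 r y + (4 p r - q^2):
  h(y) = y^3 - (-1) y^2 - 4*(7) y + (4*(-1)*(7) - (1)^2)
       = y^3 + (1) y^2 + (-28) y + (-29).
Simplifying: h(y) = y^3 + y^2 - 28*y - 29.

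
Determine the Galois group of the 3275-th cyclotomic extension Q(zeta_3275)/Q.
|Gal(Q(zeta_3275)/Q)| = phi(3275) = 2600; group ≅ (Z/3275Z)^* ≅ Z/20Z × Z/130Z

The n-th cyclotomic polynomial Φ_3275(x) is the minimal polynomial of zeta_3275 over Q and has degree phi(3275) = 2600. So Q(zeta_3275) is a degree-2600 Galois extension with Galois group (Z/3275Z)^*. By CRT, (Z/3275Z)^* ≅ (Z/25Z)^* × (Z/131Z)^*. Each prime-power unit group is (Z/25Z)^* ≅ Z/20Z; (Z/131Z)^* ≅ Z/130Z. Hence Gal(Q(zeta_3275)/Q) ≅ Z/20Z × Z/130Z.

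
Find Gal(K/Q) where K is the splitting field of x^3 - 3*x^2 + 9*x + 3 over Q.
Gal(K/Q) = S_3 (symmetric group of order 6)

Compute the discriminant of x^3 + (-3)*x^2 + (9)*x + (3): Δ = -3564. Since Δ is not a rational square, the Galois group is not contained in A_3; it must be the full S_3 (irreducibility of the cubic rules out anything smaller).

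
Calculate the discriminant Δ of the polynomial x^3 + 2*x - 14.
Δ = -5324

For a depressed cubic x^3 + p x + q the discriminant is Δ = -4 p^3 - 27 q^2 = -4*(2)^3 - 27*(-14)^2 = -32 - 5292 = -5324.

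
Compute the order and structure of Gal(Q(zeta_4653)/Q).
|Gal(Q(zeta_4653)/Q)| = phi(4653) = 2760; group ≅ (Z/4653Z)^* ≅ Z/6Z × Z/10Z × Z/46Z

The n-th cyclotomic polynomial Φ_4653(x) is the minimal polynomial of zeta_4653 over Q and has degree phi(4653) = 2760. So Q(zeta_4653) is a degree-2760 Galois extension with Galois group (Z/4653Z)^*. By CRT, (Z/4653Z)^* ≅ (Z/9Z)^* × (Z/11Z)^* × (Z/47Z)^*. Each prime-power unit group is (Z/9Z)^* ≅ Z/6Z; (Z/11Z)^* ≅ Z/10Z; (Z/47Z)^* ≅ Z/46Z. Hence Gal(Q(zeta_4653)/Q) ≅ Z/6Z × Z/10Z × Z/46Z.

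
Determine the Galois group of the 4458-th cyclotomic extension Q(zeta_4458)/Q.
|Gal(Q(zeta_4458)/Q)| = phi(4458) = 1484; group ≅ (Z/4458Z)^* ≅ Z/2Z × Z/742Z

The n-th cyclotomic polynomial Φ_4458(x) is the minimal polynomial of zeta_4458 over Q and has degree phi(4458) = 1484. So Q(zeta_4458) is a degree-1484 Galois extension with Galois group (Z/4458Z)^*. By CRT, (Z/4458Z)^* ≅ (Z/2Z)^* × (Z/3Z)^* × (Z/743Z)^*. Each prime-power unit group is (Z/2Z)^* ≅ trivial group (order 1); (Z/3Z)^* ≅ Z/2Z; (Z/743Z)^* ≅ Z/742Z. Hence Gal(Q(zeta_4458)/Q) ≅ Z/2Z × Z/742Z.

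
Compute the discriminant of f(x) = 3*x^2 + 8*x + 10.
Δ = -56

For a quadratic a x^2 + b x + c the discriminant is Δ = b^2 - 4ac = (8)^2 - 4*(3)*(10) = 64 - (120) = -56.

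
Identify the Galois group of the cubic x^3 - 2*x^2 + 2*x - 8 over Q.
Gal(K/Q) = S_3 (symmetric group of order 6)

Compute the discriminant of x^3 + (-2)*x^2 + (2)*x + (-8): Δ = -1424. Since Δ is not a rational square, the Galois group is not contained in A_3; it must be the full S_3 (irreducibility of the cubic rules out anything smaller).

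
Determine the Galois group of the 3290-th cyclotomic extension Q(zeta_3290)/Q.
|Gal(Q(zeta_3290)/Q)| = phi(3290) = 1104; group ≅ (Z/3290Z)^* ≅ Z/4Z × Z/6Z × Z/46Z

The n-th cyclotomic polynomial Φ_3290(x) is the minimal polynomial of zeta_3290 over Q and has degree phi(3290) = 1104. So Q(zeta_3290) is a degree-1104 Galois extension with Galois group (Z/3290Z)^*. By CRT, (Z/3290Z)^* ≅ (Z/2Z)^* × (Z/5Z)^* × (Z/7Z)^* × (Z/47Z)^*. Each prime-power unit group is (Z/2Z)^* ≅ trivial group (order 1); (Z/5Z)^* ≅ Z/4Z; (Z/7Z)^* ≅ Z/6Z; (Z/47Z)^* ≅ Z/46Z. Hence Gal(Q(zeta_3290)/Q) ≅ Z/4Z × Z/6Z × Z/46Z.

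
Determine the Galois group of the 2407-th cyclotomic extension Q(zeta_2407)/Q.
|Gal(Q(zeta_2407)/Q)| = phi(2407) = 2296; group ≅ (Z/2407Z)^* ≅ Z/28Z × Z/82Z

The n-th cyclotomic polynomial Φ_2407(x) is the minimal polynomial of zeta_2407 over Q and has degree phi(2407) = 2296. So Q(zeta_2407) is a degree-2296 Galois extension with Galois group (Z/2407Z)^*. By CRT, (Z/2407Z)^* ≅ (Z/29Z)^* × (Z/83Z)^*. Each prime-power unit group is (Z/29Z)^* ≅ Z/28Z; (Z/83Z)^* ≅ Z/82Z. Hence Gal(Q(zeta_2407)/Q) ≅ Z/28Z × Z/82Z.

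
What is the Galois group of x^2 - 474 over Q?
Gal(K/Q) = Z/2Z (cyclic of order 2)

x^2 - 474 is irreducible over Q since 474 is not a rational square. The splitting field Q(sqrt(474)) has degree 2 over Q, and its unique nontrivial automorphism is sqrt(474) ↦ -sqrt(474). Hence Gal(Q(sqrt(474))/Q) = Z/2Z.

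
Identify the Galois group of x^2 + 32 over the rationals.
Gal(K/Q) = Z/2Z (cyclic of order 2)

x^2 + 32 is irreducible over Q since -32 is not a rational square. The splitting field Q(sqrt(-32)) has degree 2 over Q, and its unique nontrivial automorphism is sqrt(-32) ↦ -sqrt(-32). Hence Gal(Q(sqrt(-32))/Q) = Z/2Z.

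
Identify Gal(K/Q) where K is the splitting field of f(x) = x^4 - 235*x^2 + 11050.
Gal(K/Q) = V_4 (Klein four-group, Z/2Z × Z/2Z)

f factors as (x^2 - 65)(x^2 - 170), so the splitting field is K = Q(sqrt(65), sqrt(170)). The elements 65, 170, 11050 are all non-squares in Q, so sqrt(65) and sqrt(170) generate independent quadratic extensions. Thus [K:Q] = 4 and Gal(K/Q) is generated by the two order-2 automorphisms sqrt(65) ↦ -sqrt(65) and sqrt(170) ↦ -sqrt(170), giving V_4.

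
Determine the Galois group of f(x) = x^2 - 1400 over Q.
Gal(K/Q) = Z/2Z (cyclic of order 2)

x^2 - 1400 is irreducible over Q since 1400 is not a rational square. The splitting field Q(sqrt(1400)) has degree 2 over Q, and its unique nontrivial automorphism is sqrt(1400) ↦ -sqrt(1400). Hence Gal(Q(sqrt(1400))/Q) = Z/2Z.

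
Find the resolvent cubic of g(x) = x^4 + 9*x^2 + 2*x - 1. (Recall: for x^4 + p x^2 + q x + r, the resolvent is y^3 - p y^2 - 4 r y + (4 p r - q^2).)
h(y) = y^3 - 9*y^2 + 4*y - 40

Identify coefficients: p = 9, q = 2, r = -1.
Plug into h(y) = y^3 - p y^2 - 4 r y + (4 p r - q^2):
  h(y) = y^3 - (9) y^2 - 4*(-1) y + (4*(9)*(-1) - (2)^2)
       = y^3 + (-9) y^2 + (4) y + (-40).
Simplifying: h(y) = y^3 - 9*y^2 + 4*y - 40.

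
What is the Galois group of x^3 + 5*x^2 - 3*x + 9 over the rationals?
Gal(K/Q) = S_3 (symmetric group of order 6)

Compute the discriminant of x^3 + (5)*x^2 + (-3)*x + (9): Δ = -8784. Since Δ is not a rational square, the Galois group is not contained in A_3; it must be the full S_3 (irreducibility of the cubic rules out anything smaller).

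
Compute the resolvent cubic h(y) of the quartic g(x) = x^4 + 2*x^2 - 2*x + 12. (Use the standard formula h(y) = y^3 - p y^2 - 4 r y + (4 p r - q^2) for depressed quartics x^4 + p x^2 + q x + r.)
h(y) = y^3 - 2*y^2 - 48*y + 92

Identify coefficients: p = 2, q = -2, r = 12.
Plug into h(y) = y^3 - p y^2 - 4 r y + (4 p r - q^2):
  h(y) = y^3 - (2) y^2 - 4*(12) y + (4*(2)*(12) - (-2)^2)
       = y^3 + (-2) y^2 + (-48) y + (92).
Simplifying: h(y) = y^3 - 2*y^2 - 48*y + 92.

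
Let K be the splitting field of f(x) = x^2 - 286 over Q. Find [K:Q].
[K:Q] = 2

The polynomial x^2 - 286 is irreducible over Q since 286 is not a perfect square. Its splitting field is Q(sqrt(286)), which has degree 2 over Q.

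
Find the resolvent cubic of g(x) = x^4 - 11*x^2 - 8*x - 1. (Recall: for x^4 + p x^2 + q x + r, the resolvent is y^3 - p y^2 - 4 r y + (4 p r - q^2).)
h(y) = y^3 + 11*y^2 + 4*y - 20

Identify coefficients: p = -11, q = -8, r = -1.
Plug into h(y) = y^3 - p y^2 - 4 r y + (4 p r - q^2):
  h(y) = y^3 - (-11) y^2 - 4*(-1) y + (4*(-11)*(-1) - (-8)^2)
       = y^3 + (11) y^2 + (4) y + (-20).
Simplifying: h(y) = y^3 + 11*y^2 + 4*y - 20.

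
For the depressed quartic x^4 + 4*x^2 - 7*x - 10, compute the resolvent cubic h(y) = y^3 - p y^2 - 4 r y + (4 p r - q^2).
h(y) = y^3 - 4*y^2 + 40*y - 209

Identify coefficients: p = 4, q = -7, r = -10.
Plug into h(y) = y^3 - p y^2 - 4 r y + (4 p r - q^2):
  h(y) = y^3 - (4) y^2 - 4*(-10) y + (4*(4)*(-10) - (-7)^2)
       = y^3 + (-4) y^2 + (40) y + (-209).
Simplifying: h(y) = y^3 - 4*y^2 + 40*y - 209.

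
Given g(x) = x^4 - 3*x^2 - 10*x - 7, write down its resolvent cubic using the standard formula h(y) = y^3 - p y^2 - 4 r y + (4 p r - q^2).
h(y) = y^3 + 3*y^2 + 28*y - 16

Identify coefficients: p = -3, q = -10, r = -7.
Plug into h(y) = y^3 - p y^2 - 4 r y + (4 p r - q^2):
  h(y) = y^3 - (-3) y^2 - 4*(-7) y + (4*(-3)*(-7) - (-10)^2)
       = y^3 + (3) y^2 + (28) y + (-16).
Simplifying: h(y) = y^3 + 3*y^2 + 28*y - 16.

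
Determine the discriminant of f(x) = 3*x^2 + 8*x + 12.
Δ = -80

For a quadratic a x^2 + b x + c the discriminant is Δ = b^2 - 4ac = (8)^2 - 4*(3)*(12) = 64 - (144) = -80.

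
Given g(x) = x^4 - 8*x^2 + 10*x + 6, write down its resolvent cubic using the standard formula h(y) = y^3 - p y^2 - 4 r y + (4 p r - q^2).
h(y) = y^3 + 8*y^2 - 24*y - 292

Identify coefficients: p = -8, q = 10, r = 6.
Plug into h(y) = y^3 - p y^2 - 4 r y + (4 p r - q^2):
  h(y) = y^3 - (-8) y^2 - 4*(6) y + (4*(-8)*(6) - (10)^2)
       = y^3 + (8) y^2 + (-24) y + (-292).
Simplifying: h(y) = y^3 + 8*y^2 - 24*y - 292.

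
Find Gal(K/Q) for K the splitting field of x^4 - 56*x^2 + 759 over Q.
Gal(K/Q) = V_4 (Klein four-group, Z/2Z × Z/2Z)

f factors as (x^2 - 23)(x^2 - 33), so the splitting field is K = Q(sqrt(23), sqrt(33)). The elements 23, 33, 759 are all non-squares in Q, so sqrt(23) and sqrt(33) generate independent quadratic extensions. Thus [K:Q] = 4 and Gal(K/Q) is generated by the two order-2 automorphisms sqrt(23) ↦ -sqrt(23) and sqrt(33) ↦ -sqrt(33), giving V_4.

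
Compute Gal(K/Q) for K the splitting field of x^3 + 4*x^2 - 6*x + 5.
Gal(K/Q) = S_3 (symmetric group of order 6)

Compute the discriminant of x^3 + (4)*x^2 + (-6)*x + (5): Δ = -2675. Since Δ is not a rational square, the Galois group is not contained in A_3; it must be the full S_3 (irreducibility of the cubic rules out anything smaller).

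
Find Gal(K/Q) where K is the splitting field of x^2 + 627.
Gal(K/Q) = Z/2Z (cyclic of order 2)

x^2 + 627 is irreducible over Q since -627 is not a rational square. The splitting field Q(sqrt(-627)) has degree 2 over Q, and its unique nontrivial automorphism is sqrt(-627) ↦ -sqrt(-627). Hence Gal(Q(sqrt(-627))/Q) = Z/2Z.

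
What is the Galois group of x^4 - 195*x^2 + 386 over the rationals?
Gal(K/Q) = V_4 (Klein four-group, Z/2Z × Z/2Z)

f factors as (x^2 - 193)(x^2 - 2), so the splitting field is K = Q(sqrt(193), sqrt(2)). The elements 193, 2, 386 are all non-squares in Q, so sqrt(193) and sqrt(2) generate independent quadratic extensions. Thus [K:Q] = 4 and Gal(K/Q) is generated by the two order-2 automorphisms sqrt(193) ↦ -sqrt(193) and sqrt(2) ↦ -sqrt(2), giving V_4.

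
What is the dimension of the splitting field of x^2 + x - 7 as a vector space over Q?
[K:Q] = 2

The discriminant of x^2 + (1)*x + (-7) is b^2 - 4c = 1 - (-28) = 29. Since 29 is not a perfect square in Q, the polynomial is irreducible over Q. Its two roots generate a degree-2 extension, so [K:Q] = 2.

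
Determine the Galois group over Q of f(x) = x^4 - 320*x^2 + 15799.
Gal(K/Q) = V_4 (Klein four-group, Z/2Z × Z/2Z)

f factors as (x^2 - 259)(x^2 - 61), so the splitting field is K = Q(sqrt(259), sqrt(61)). The elements 259, 61, 15799 are all non-squares in Q, so sqrt(259) and sqrt(61) generate independent quadratic extensions. Thus [K:Q] = 4 and Gal(K/Q) is generated by the two order-2 automorphisms sqrt(259) ↦ -sqrt(259) and sqrt(61) ↦ -sqrt(61), giving V_4.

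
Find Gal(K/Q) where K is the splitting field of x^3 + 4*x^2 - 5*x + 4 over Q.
Gal(K/Q) = S_3 (symmetric group of order 6)

Compute the discriminant of x^3 + (4)*x^2 + (-5)*x + (4): Δ = -1996. Since Δ is not a rational square, the Galois group is not contained in A_3; it must be the full S_3 (irreducibility of the cubic rules out anything smaller).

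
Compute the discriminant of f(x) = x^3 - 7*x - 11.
Δ = -1895

For a depressed cubic x^3 + p x + q the discriminant is Δ = -4 p^3 - 27 q^2 = -4*(-7)^3 - 27*(-11)^2 = 1372 - 3267 = -1895.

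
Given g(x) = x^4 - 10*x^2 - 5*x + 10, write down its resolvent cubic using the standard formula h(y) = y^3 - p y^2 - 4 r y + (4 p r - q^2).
h(y) = y^3 + 10*y^2 - 40*y - 425

Identify coefficients: p = -10, q = -5, r = 10.
Plug into h(y) = y^3 - p y^2 - 4 r y + (4 p r - q^2):
  h(y) = y^3 - (-10) y^2 - 4*(10) y + (4*(-10)*(10) - (-5)^2)
       = y^3 + (10) y^2 + (-40) y + (-425).
Simplifying: h(y) = y^3 + 10*y^2 - 40*y - 425.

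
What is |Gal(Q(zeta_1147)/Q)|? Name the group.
|Gal(Q(zeta_1147)/Q)| = phi(1147) = 1080; group ≅ (Z/1147Z)^* ≅ Z/30Z × Z/36Z

The n-th cyclotomic polynomial Φ_1147(x) is the minimal polynomial of zeta_1147 over Q and has degree phi(1147) = 1080. So Q(zeta_1147) is a degree-1080 Galois extension with Galois group (Z/1147Z)^*. By CRT, (Z/1147Z)^* ≅ (Z/31Z)^* × (Z/37Z)^*. Each prime-power unit group is (Z/31Z)^* ≅ Z/30Z; (Z/37Z)^* ≅ Z/36Z. Hence Gal(Q(zeta_1147)/Q) ≅ Z/30Z × Z/36Z.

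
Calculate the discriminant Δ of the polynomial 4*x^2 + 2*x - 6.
Δ = 100

For a quadratic a x^2 + b x + c the discriminant is Δ = b^2 - 4ac = (2)^2 - 4*(4)*(-6) = 4 - (-96) = 100.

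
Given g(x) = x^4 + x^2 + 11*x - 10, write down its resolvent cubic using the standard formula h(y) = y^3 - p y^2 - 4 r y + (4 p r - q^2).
h(y) = y^3 - y^2 + 40*y - 161

Identify coefficients: p = 1, q = 11, r = -10.
Plug into h(y) = y^3 - p y^2 - 4 r y + (4 p r - q^2):
  h(y) = y^3 - (1) y^2 - 4*(-10) y + (4*(1)*(-10) - (11)^2)
       = y^3 + (-1) y^2 + (40) y + (-161).
Simplifying: h(y) = y^3 - y^2 + 40*y - 161.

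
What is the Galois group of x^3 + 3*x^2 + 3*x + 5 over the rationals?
Gal(K/Q) = S_3 (symmetric group of order 6)

Compute the discriminant of x^3 + (3)*x^2 + (3)*x + (5): Δ = -432. Since Δ is not a rational square, the Galois group is not contained in A_3; it must be the full S_3 (irreducibility of the cubic rules out anything smaller).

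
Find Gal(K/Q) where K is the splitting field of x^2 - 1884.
Gal(K/Q) = Z/2Z (cyclic of order 2)

x^2 - 1884 is irreducible over Q since 1884 is not a rational square. The splitting field Q(sqrt(1884)) has degree 2 over Q, and its unique nontrivial automorphism is sqrt(1884) ↦ -sqrt(1884). Hence Gal(Q(sqrt(1884))/Q) = Z/2Z.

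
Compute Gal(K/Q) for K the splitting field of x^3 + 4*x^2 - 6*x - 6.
Gal(K/Q) = S_3 (symmetric group of order 6)

Compute the discriminant of x^3 + (4)*x^2 + (-6)*x + (-6): Δ = 4596. Since Δ is not a rational square, the Galois group is not contained in A_3; it must be the full S_3 (irreducibility of the cubic rules out anything smaller).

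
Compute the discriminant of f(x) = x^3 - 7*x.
Δ = 1372

For a depressed cubic x^3 + p x + q the discriminant is Δ = -4 p^3 - 27 q^2 = -4*(-7)^3 - 27*(0)^2 = 1372 - 0 = 1372.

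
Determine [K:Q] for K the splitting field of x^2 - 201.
[K:Q] = 2

The polynomial x^2 - 201 is irreducible over Q since 201 is not a perfect square. Its splitting field is Q(sqrt(201)), which has degree 2 over Q.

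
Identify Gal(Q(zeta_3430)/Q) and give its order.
|Gal(Q(zeta_3430)/Q)| = phi(3430) = 1176; group ≅ (Z/3430Z)^* ≅ Z/4Z × Z/294Z

The n-th cyclotomic polynomial Φ_3430(x) is the minimal polynomial of zeta_3430 over Q and has degree phi(3430) = 1176. So Q(zeta_3430) is a degree-1176 Galois extension with Galois group (Z/3430Z)^*. By CRT, (Z/3430Z)^* ≅ (Z/2Z)^* × (Z/5Z)^* × (Z/343Z)^*. Each prime-power unit group is (Z/2Z)^* ≅ trivial group (order 1); (Z/5Z)^* ≅ Z/4Z; (Z/343Z)^* ≅ Z/294Z. Hence Gal(Q(zeta_3430)/Q) ≅ Z/4Z × Z/294Z.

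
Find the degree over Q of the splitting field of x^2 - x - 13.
[K:Q] = 2

The discriminant of x^2 + (-1)*x + (-13) is b^2 - 4c = 1 - (-52) = 53. Since 53 is not a perfect square in Q, the polynomial is irreducible over Q. Its two roots generate a degree-2 extension, so [K:Q] = 2.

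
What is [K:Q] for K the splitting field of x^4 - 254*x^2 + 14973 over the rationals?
[K:Q] = 4

f factors as (x^2 - 161)(x^2 - 93); the splitting field is K = Q(sqrt(161), sqrt(93)). Since 161, 93, and 14973 are all non-squares in Q, the three subfields Q(sqrt(161)), Q(sqrt(93)), Q(sqrt(14973)) are distinct degree-2 extensions, so [K:Q] = 4 (Klein four Galois group).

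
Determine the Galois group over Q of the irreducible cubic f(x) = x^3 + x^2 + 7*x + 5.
Gal(K/Q) = S_3 (symmetric group of order 6)

Compute the discriminant of x^3 + (1)*x^2 + (7)*x + (5): Δ = -1388. Since Δ is not a rational square, the Galois group is not contained in A_3; it must be the full S_3 (irreducibility of the cubic rules out anything smaller).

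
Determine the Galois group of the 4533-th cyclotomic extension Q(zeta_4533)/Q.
|Gal(Q(zeta_4533)/Q)| = phi(4533) = 3020; group ≅ (Z/4533Z)^* ≅ Z/2Z × Z/1510Z

The n-th cyclotomic polynomial Φ_4533(x) is the minimal polynomial of zeta_4533 over Q and has degree phi(4533) = 3020. So Q(zeta_4533) is a degree-3020 Galois extension with Galois group (Z/4533Z)^*. By CRT, (Z/4533Z)^* ≅ (Z/3Z)^* × (Z/1511Z)^*. Each prime-power unit group is (Z/3Z)^* ≅ Z/2Z; (Z/1511Z)^* ≅ Z/1510Z. Hence Gal(Q(zeta_4533)/Q) ≅ Z/2Z × Z/1510Z.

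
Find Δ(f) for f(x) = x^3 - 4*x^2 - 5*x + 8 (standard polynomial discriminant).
Δ = 4100

For x^3 + a x^2 + b x + c the discriminant is Δ = 18 a b c - 4 a^3 c + a^2 b^2 - 4 b^3 - 27 c^2.
Plug a = -4, b = -5, c = 8:
  18*(-4)*(-5)*(8) - 4*(-4)^3*(8) + (-4)^2*(-5)^2 - 4*(-5)^3 - 27*(8)^2
  = 2880 + (2048) + 400 + (500) + (-1728)
  = 4100.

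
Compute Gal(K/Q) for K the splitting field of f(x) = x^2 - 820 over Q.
Gal(K/Q) = Z/2Z (cyclic of order 2)

x^2 - 820 is irreducible over Q since 820 is not a rational square. The splitting field Q(sqrt(820)) has degree 2 over Q, and its unique nontrivial automorphism is sqrt(820) ↦ -sqrt(820). Hence Gal(Q(sqrt(820))/Q) = Z/2Z.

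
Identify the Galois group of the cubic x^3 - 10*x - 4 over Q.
Gal(K/Q) = S_3 (symmetric group of order 6)

Compute the discriminant of x^3 + (0)*x^2 + (-10)*x + (-4): Δ = 3568. Since Δ is not a rational square, the Galois group is not contained in A_3; it must be the full S_3 (irreducibility of the cubic rules out anything smaller).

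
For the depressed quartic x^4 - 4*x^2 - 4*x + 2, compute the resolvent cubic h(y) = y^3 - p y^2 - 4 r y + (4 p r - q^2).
h(y) = y^3 + 4*y^2 - 8*y - 48

Identify coefficients: p = -4, q = -4, r = 2.
Plug into h(y) = y^3 - p y^2 - 4 r y + (4 p r - q^2):
  h(y) = y^3 - (-4) y^2 - 4*(2) y + (4*(-4)*(2) - (-4)^2)
       = y^3 + (4) y^2 + (-8) y + (-48).
Simplifying: h(y) = y^3 + 4*y^2 - 8*y - 48.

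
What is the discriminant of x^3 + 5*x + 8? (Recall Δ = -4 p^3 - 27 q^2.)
Δ = -2228

For a depressed cubic x^3 + p x + q the discriminant is Δ = -4 p^3 - 27 q^2 = -4*(5)^3 - 27*(8)^2 = -500 - 1728 = -2228.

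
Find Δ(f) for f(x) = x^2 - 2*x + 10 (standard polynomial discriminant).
Δ = -36

For a quadratic a x^2 + b x + c the discriminant is Δ = b^2 - 4ac = (-2)^2 - 4*(1)*(10) = 4 - (40) = -36.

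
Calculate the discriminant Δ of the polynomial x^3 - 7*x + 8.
Δ = -356

For a depressed cubic x^3 + p x + q the discriminant is Δ = -4 p^3 - 27 q^2 = -4*(-7)^3 - 27*(8)^2 = 1372 - 1728 = -356.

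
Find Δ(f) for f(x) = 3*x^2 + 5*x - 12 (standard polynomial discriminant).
Δ = 169

For a quadratic a x^2 + b x + c the discriminant is Δ = b^2 - 4ac = (5)^2 - 4*(3)*(-12) = 25 - (-144) = 169.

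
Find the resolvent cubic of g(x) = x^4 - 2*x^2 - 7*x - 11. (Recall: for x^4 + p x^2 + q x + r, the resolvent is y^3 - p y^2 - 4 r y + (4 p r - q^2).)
h(y) = y^3 + 2*y^2 + 44*y + 39

Identify coefficients: p = -2, q = -7, r = -11.
Plug into h(y) = y^3 - p y^2 - 4 r y + (4 p r - q^2):
  h(y) = y^3 - (-2) y^2 - 4*(-11) y + (4*(-2)*(-11) - (-7)^2)
       = y^3 + (2) y^2 + (44) y + (39).
Simplifying: h(y) = y^3 + 2*y^2 + 44*y + 39.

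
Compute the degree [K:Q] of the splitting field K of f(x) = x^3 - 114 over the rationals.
[K:Q] = 6

x^3 - 114 has one real root r = 114^(1/3) and two complex roots r*zeta_3, r*zeta_3^2 where zeta_3 = e^(2*pi*i/3). The splitting field is Q(r, zeta_3). [Q(r):Q] = 3 and [Q(zeta_3):Q] = 2 with gcd = 1, so [Q(r, zeta_3):Q] = 3 * 2 = 6.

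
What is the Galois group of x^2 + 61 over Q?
Gal(K/Q) = Z/2Z (cyclic of order 2)

x^2 + 61 is irreducible over Q since -61 is not a rational square. The splitting field Q(sqrt(-61)) has degree 2 over Q, and its unique nontrivial automorphism is sqrt(-61) ↦ -sqrt(-61). Hence Gal(Q(sqrt(-61))/Q) = Z/2Z.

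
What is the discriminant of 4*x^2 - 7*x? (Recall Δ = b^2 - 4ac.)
Δ = 49

For a quadratic a x^2 + b x + c the discriminant is Δ = b^2 - 4ac = (-7)^2 - 4*(4)*(0) = 49 - (0) = 49.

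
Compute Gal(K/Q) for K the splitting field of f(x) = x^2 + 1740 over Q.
Gal(K/Q) = Z/2Z (cyclic of order 2)

x^2 + 1740 is irreducible over Q since -1740 is not a rational square. The splitting field Q(sqrt(-1740)) has degree 2 over Q, and its unique nontrivial automorphism is sqrt(-1740) ↦ -sqrt(-1740). Hence Gal(Q(sqrt(-1740))/Q) = Z/2Z.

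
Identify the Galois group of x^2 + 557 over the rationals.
Gal(K/Q) = Z/2Z (cyclic of order 2)

x^2 + 557 is irreducible over Q since -557 is not a rational square. The splitting field Q(sqrt(-557)) has degree 2 over Q, and its unique nontrivial automorphism is sqrt(-557) ↦ -sqrt(-557). Hence Gal(Q(sqrt(-557))/Q) = Z/2Z.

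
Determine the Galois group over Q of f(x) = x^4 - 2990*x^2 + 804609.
Gal(K/Q) = Z/2Z (cyclic of order 2)

f factors as (x^2 - 299)(x^2 - 2691), so the splitting field is K = Q(sqrt(299), sqrt(2691)). The squarefree part of 299 is 299 and the squarefree part of 2691 is also 299, so sqrt(299) and sqrt(2691) are both rational multiples of sqrt(299). Hence Q(sqrt(299)) = Q(sqrt(2691)) = Q(sqrt(299)), and the splitting field collapses to a single degree-2 extension with Galois group Z/2Z.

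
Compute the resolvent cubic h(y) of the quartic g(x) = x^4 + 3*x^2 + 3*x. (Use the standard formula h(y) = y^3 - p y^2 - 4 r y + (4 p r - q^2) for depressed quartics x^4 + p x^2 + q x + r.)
h(y) = y^3 - 3*y^2 - 9

Identify coefficients: p = 3, q = 3, r = 0.
Plug into h(y) = y^3 - p y^2 - 4 r y + (4 p r - q^2):
  h(y) = y^3 - (3) y^2 - 4*(0) y + (4*(3)*(0) - (3)^2)
       = y^3 + (-3) y^2 + (0) y + (-9).
Simplifying: h(y) = y^3 - 3*y^2 - 9.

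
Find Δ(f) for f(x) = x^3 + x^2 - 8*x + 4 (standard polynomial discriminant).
Δ = 1088

For x^3 + a x^2 + b x + c the discriminant is Δ = 18 a b c - 4 a^3 c + a^2 b^2 - 4 b^3 - 27 c^2.
Plug a = 1, b = -8, c = 4:
  18*(1)*(-8)*(4) - 4*(1)^3*(4) + (1)^2*(-8)^2 - 4*(-8)^3 - 27*(4)^2
  = -576 + (-16) + 64 + (2048) + (-432)
  = 1088.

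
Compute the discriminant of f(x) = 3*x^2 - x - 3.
Δ = 37

For a quadratic a x^2 + b x + c the discriminant is Δ = b^2 - 4ac = (-1)^2 - 4*(3)*(-3) = 1 - (-36) = 37.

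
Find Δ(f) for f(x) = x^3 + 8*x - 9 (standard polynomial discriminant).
Δ = -4235

For a depressed cubic x^3 + p x + q the discriminant is Δ = -4 p^3 - 27 q^2 = -4*(8)^3 - 27*(-9)^2 = -2048 - 2187 = -4235.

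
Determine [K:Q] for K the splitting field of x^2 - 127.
[K:Q] = 2

The polynomial x^2 - 127 is irreducible over Q since 127 is not a perfect square. Its splitting field is Q(sqrt(127)), which has degree 2 over Q.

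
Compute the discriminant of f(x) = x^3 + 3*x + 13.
Δ = -4671

For a depressed cubic x^3 + p x + q the discriminant is Δ = -4 p^3 - 27 q^2 = -4*(3)^3 - 27*(13)^2 = -108 - 4563 = -4671.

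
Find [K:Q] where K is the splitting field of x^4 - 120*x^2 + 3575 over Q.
[K:Q] = 4

f factors as (x^2 - 55)(x^2 - 65); the splitting field is K = Q(sqrt(55), sqrt(65)). Since 55, 65, and 3575 are all non-squares in Q, the three subfields Q(sqrt(55)), Q(sqrt(65)), Q(sqrt(3575)) are distinct degree-2 extensions, so [K:Q] = 4 (Klein four Galois group).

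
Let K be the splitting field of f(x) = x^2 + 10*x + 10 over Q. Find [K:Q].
[K:Q] = 2

The discriminant of x^2 + (10)*x + (10) is b^2 - 4c = 100 - (40) = 60. Since 60 is not a perfect square in Q, the polynomial is irreducible over Q. Its two roots generate a degree-2 extension, so [K:Q] = 2.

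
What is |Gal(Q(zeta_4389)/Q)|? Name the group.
|Gal(Q(zeta_4389)/Q)| = phi(4389) = 2160; group ≅ (Z/4389Z)^* ≅ Z/2Z × Z/6Z × Z/10Z × Z/18Z

The n-th cyclotomic polynomial Φ_4389(x) is the minimal polynomial of zeta_4389 over Q and has degree phi(4389) = 2160. So Q(zeta_4389) is a degree-2160 Galois extension with Galois group (Z/4389Z)^*. By CRT, (Z/4389Z)^* ≅ (Z/3Z)^* × (Z/7Z)^* × (Z/11Z)^* × (Z/19Z)^*. Each prime-power unit group is (Z/3Z)^* ≅ Z/2Z; (Z/7Z)^* ≅ Z/6Z; (Z/11Z)^* ≅ Z/10Z; (Z/19Z)^* ≅ Z/18Z. Hence Gal(Q(zeta_4389)/Q) ≅ Z/2Z × Z/6Z × Z/10Z × Z/18Z.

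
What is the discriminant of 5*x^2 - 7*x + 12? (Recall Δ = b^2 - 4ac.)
Δ = -191

For a quadratic a x^2 + b x + c the discriminant is Δ = b^2 - 4ac = (-7)^2 - 4*(5)*(12) = 49 - (240) = -191.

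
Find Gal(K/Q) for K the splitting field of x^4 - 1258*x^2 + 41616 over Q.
Gal(K/Q) = Z/2Z (cyclic of order 2)

f factors as (x^2 - 34)(x^2 - 1224), so the splitting field is K = Q(sqrt(34), sqrt(1224)). The squarefree part of 34 is 34 and the squarefree part of 1224 is also 34, so sqrt(34) and sqrt(1224) are both rational multiples of sqrt(34). Hence Q(sqrt(34)) = Q(sqrt(1224)) = Q(sqrt(34)), and the splitting field collapses to a single degree-2 extension with Galois group Z/2Z.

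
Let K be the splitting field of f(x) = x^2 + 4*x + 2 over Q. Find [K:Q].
[K:Q] = 2

The discriminant of x^2 + (4)*x + (2) is b^2 - 4c = 16 - (8) = 8. Since 8 is not a perfect square in Q, the polynomial is irreducible over Q. Its two roots generate a degree-2 extension, so [K:Q] = 2.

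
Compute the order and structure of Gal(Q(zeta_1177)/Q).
|Gal(Q(zeta_1177)/Q)| = phi(1177) = 1060; group ≅ (Z/1177Z)^* ≅ Z/10Z × Z/106Z

The n-th cyclotomic polynomial Φ_1177(x) is the minimal polynomial of zeta_1177 over Q and has degree phi(1177) = 1060. So Q(zeta_1177) is a degree-1060 Galois extension with Galois group (Z/1177Z)^*. By CRT, (Z/1177Z)^* ≅ (Z/11Z)^* × (Z/107Z)^*. Each prime-power unit group is (Z/11Z)^* ≅ Z/10Z; (Z/107Z)^* ≅ Z/106Z. Hence Gal(Q(zeta_1177)/Q) ≅ Z/10Z × Z/106Z.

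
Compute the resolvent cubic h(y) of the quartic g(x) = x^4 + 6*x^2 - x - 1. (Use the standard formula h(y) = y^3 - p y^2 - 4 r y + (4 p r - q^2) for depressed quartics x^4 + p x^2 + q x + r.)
h(y) = y^3 - 6*y^2 + 4*y - 25

Identify coefficients: p = 6, q = -1, r = -1.
Plug into h(y) = y^3 - p y^2 - 4 r y + (4 p r - q^2):
  h(y) = y^3 - (6) y^2 - 4*(-1) y + (4*(6)*(-1) - (-1)^2)
       = y^3 + (-6) y^2 + (4) y + (-25).
Simplifying: h(y) = y^3 - 6*y^2 + 4*y - 25.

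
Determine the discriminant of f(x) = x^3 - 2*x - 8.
Δ = -1696

For a depressed cubic x^3 + p x + q the discriminant is Δ = -4 p^3 - 27 q^2 = -4*(-2)^3 - 27*(-8)^2 = 32 - 1728 = -1696.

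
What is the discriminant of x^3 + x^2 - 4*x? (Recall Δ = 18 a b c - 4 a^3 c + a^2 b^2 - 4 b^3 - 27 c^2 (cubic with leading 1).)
Δ = 272

For x^3 + a x^2 + b x + c the discriminant is Δ = 18 a b c - 4 a^3 c + a^2 b^2 - 4 b^3 - 27 c^2.
Plug a = 1, b = -4, c = 0:
  18*(1)*(-4)*(0) - 4*(1)^3*(0) + (1)^2*(-4)^2 - 4*(-4)^3 - 27*(0)^2
  = 0 + (0) + 16 + (256) + (0)
  = 272.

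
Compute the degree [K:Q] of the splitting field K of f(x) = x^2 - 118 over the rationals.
[K:Q] = 2

The polynomial x^2 - 118 is irreducible over Q since 118 is not a perfect square. Its splitting field is Q(sqrt(118)), which has degree 2 over Q.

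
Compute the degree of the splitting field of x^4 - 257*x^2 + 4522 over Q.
[K:Q] = 4

f factors as (x^2 - 19)(x^2 - 238); the splitting field is K = Q(sqrt(19), sqrt(238)). Since 19, 238, and 4522 are all non-squares in Q, the three subfields Q(sqrt(19)), Q(sqrt(238)), Q(sqrt(4522)) are distinct degree-2 extensions, so [K:Q] = 4 (Klein four Galois group).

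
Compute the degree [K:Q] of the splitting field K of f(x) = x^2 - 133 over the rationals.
[K:Q] = 2

The polynomial x^2 - 133 is irreducible over Q since 133 is not a perfect square. Its splitting field is Q(sqrt(133)), which has degree 2 over Q.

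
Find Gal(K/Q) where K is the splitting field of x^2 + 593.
Gal(K/Q) = Z/2Z (cyclic of order 2)

x^2 + 593 is irreducible over Q since -593 is not a rational square. The splitting field Q(sqrt(-593)) has degree 2 over Q, and its unique nontrivial automorphism is sqrt(-593) ↦ -sqrt(-593). Hence Gal(Q(sqrt(-593))/Q) = Z/2Z.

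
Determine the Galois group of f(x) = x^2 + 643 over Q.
Gal(K/Q) = Z/2Z (cyclic of order 2)

x^2 + 643 is irreducible over Q since -643 is not a rational square. The splitting field Q(sqrt(-643)) has degree 2 over Q, and its unique nontrivial automorphism is sqrt(-643) ↦ -sqrt(-643). Hence Gal(Q(sqrt(-643))/Q) = Z/2Z.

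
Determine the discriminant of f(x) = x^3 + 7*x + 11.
Δ = -4639

For a depressed cubic x^3 + p x + q the discriminant is Δ = -4 p^3 - 27 q^2 = -4*(7)^3 - 27*(11)^2 = -1372 - 3267 = -4639.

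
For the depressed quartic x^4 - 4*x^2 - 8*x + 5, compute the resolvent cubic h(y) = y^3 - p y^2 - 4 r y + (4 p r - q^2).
h(y) = y^3 + 4*y^2 - 20*y - 144

Identify coefficients: p = -4, q = -8, r = 5.
Plug into h(y) = y^3 - p y^2 - 4 r y + (4 p r - q^2):
  h(y) = y^3 - (-4) y^2 - 4*(5) y + (4*(-4)*(5) - (-8)^2)
       = y^3 + (4) y^2 + (-20) y + (-144).
Simplifying: h(y) = y^3 + 4*y^2 - 20*y - 144.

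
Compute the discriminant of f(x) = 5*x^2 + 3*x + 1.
Δ = -11

For a quadratic a x^2 + b x + c the discriminant is Δ = b^2 - 4ac = (3)^2 - 4*(5)*(1) = 9 - (20) = -11.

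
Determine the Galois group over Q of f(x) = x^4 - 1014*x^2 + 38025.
Gal(K/Q) = Z/2Z (cyclic of order 2)

f factors as (x^2 - 39)(x^2 - 975), so the splitting field is K = Q(sqrt(39), sqrt(975)). The squarefree part of 39 is 39 and the squarefree part of 975 is also 39, so sqrt(39) and sqrt(975) are both rational multiples of sqrt(39). Hence Q(sqrt(39)) = Q(sqrt(975)) = Q(sqrt(39)), and the splitting field collapses to a single degree-2 extension with Galois group Z/2Z.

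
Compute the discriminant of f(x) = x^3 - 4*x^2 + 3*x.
Δ = 36

For x^3 + a x^2 + b x + c the discriminant is Δ = 18 a b c - 4 a^3 c + a^2 b^2 - 4 b^3 - 27 c^2.
Plug a = -4, b = 3, c = 0:
  18*(-4)*(3)*(0) - 4*(-4)^3*(0) + (-4)^2*(3)^2 - 4*(3)^3 - 27*(0)^2
  = 0 + (0) + 144 + (-108) + (0)
  = 36.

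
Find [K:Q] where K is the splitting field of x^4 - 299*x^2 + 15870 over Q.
[K:Q] = 4

f factors as (x^2 - 230)(x^2 - 69); the splitting field is K = Q(sqrt(230), sqrt(69)). Since 230, 69, and 15870 are all non-squares in Q, the three subfields Q(sqrt(230)), Q(sqrt(69)), Q(sqrt(15870)) are distinct degree-2 extensions, so [K:Q] = 4 (Klein four Galois group).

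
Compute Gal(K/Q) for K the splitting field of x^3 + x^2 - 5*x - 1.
Gal(K/Q) = S_3 (symmetric group of order 6)

Compute the discriminant of x^3 + (1)*x^2 + (-5)*x + (-1): Δ = 592. Since Δ is not a rational square, the Galois group is not contained in A_3; it must be the full S_3 (irreducibility of the cubic rules out anything smaller).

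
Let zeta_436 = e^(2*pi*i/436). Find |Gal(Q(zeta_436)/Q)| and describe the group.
|Gal(Q(zeta_436)/Q)| = phi(436) = 216; group ≅ (Z/436Z)^* ≅ Z/2Z × Z/108Z

The n-th cyclotomic polynomial Φ_436(x) is the minimal polynomial of zeta_436 over Q and has degree phi(436) = 216. So Q(zeta_436) is a degree-216 Galois extension with Galois group (Z/436Z)^*. By CRT, (Z/436Z)^* ≅ (Z/4Z)^* × (Z/109Z)^*. Each prime-power unit group is (Z/4Z)^* ≅ Z/2Z; (Z/109Z)^* ≅ Z/108Z. Hence Gal(Q(zeta_436)/Q) ≅ Z/2Z × Z/108Z.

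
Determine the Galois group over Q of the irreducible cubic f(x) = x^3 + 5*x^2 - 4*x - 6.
Gal(K/Q) = S_3 (symmetric group of order 6)

Compute the discriminant of x^3 + (5)*x^2 + (-4)*x + (-6): Δ = 4844. Since Δ is not a rational square, the Galois group is not contained in A_3; it must be the full S_3 (irreducibility of the cubic rules out anything smaller).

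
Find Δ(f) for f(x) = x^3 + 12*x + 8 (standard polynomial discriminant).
Δ = -8640

For a depressed cubic x^3 + p x + q the discriminant is Δ = -4 p^3 - 27 q^2 = -4*(12)^3 - 27*(8)^2 = -6912 - 1728 = -8640.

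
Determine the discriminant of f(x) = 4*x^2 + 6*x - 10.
Δ = 196

For a quadratic a x^2 + b x + c the discriminant is Δ = b^2 - 4ac = (6)^2 - 4*(4)*(-10) = 36 - (-160) = 196.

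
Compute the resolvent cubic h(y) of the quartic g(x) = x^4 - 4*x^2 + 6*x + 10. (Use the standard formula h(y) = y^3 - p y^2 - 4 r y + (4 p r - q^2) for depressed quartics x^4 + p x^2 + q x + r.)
h(y) = y^3 + 4*y^2 - 40*y - 196

Identify coefficients: p = -4, q = 6, r = 10.
Plug into h(y) = y^3 - p y^2 - 4 r y + (4 p r - q^2):
  h(y) = y^3 - (-4) y^2 - 4*(10) y + (4*(-4)*(10) - (6)^2)
       = y^3 + (4) y^2 + (-40) y + (-196).
Simplifying: h(y) = y^3 + 4*y^2 - 40*y - 196.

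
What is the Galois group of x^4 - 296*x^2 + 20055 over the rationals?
Gal(K/Q) = V_4 (Klein four-group, Z/2Z × Z/2Z)

f factors as (x^2 - 191)(x^2 - 105), so the splitting field is K = Q(sqrt(191), sqrt(105)). The elements 191, 105, 20055 are all non-squares in Q, so sqrt(191) and sqrt(105) generate independent quadratic extensions. Thus [K:Q] = 4 and Gal(K/Q) is generated by the two order-2 automorphisms sqrt(191) ↦ -sqrt(191) and sqrt(105) ↦ -sqrt(105), giving V_4.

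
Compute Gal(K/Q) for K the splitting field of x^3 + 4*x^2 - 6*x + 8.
Gal(K/Q) = S_3 (symmetric group of order 6)

Compute the discriminant of x^3 + (4)*x^2 + (-6)*x + (8): Δ = -5792. Since Δ is not a rational square, the Galois group is not contained in A_3; it must be the full S_3 (irreducibility of the cubic rules out anything smaller).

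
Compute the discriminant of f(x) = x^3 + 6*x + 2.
Δ = -972

For x^3 + a x^2 + b x + c the discriminant is Δ = 18 a b c - 4 a^3 c + a^2 b^2 - 4 b^3 - 27 c^2.
Plug a = 0, b = 6, c = 2:
  18*(0)*(6)*(2) - 4*(0)^3*(2) + (0)^2*(6)^2 - 4*(6)^3 - 27*(2)^2
  = 0 + (0) + 0 + (-864) + (-108)
  = -972.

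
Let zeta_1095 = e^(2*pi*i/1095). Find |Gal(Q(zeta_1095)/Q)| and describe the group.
|Gal(Q(zeta_1095)/Q)| = phi(1095) = 576; group ≅ (Z/1095Z)^* ≅ Z/2Z × Z/4Z × Z/72Z

The n-th cyclotomic polynomial Φ_1095(x) is the minimal polynomial of zeta_1095 over Q and has degree phi(1095) = 576. So Q(zeta_1095) is a degree-576 Galois extension with Galois group (Z/1095Z)^*. By CRT, (Z/1095Z)^* ≅ (Z/3Z)^* × (Z/5Z)^* × (Z/73Z)^*. Each prime-power unit group is (Z/3Z)^* ≅ Z/2Z; (Z/5Z)^* ≅ Z/4Z; (Z/73Z)^* ≅ Z/72Z. Hence Gal(Q(zeta_1095)/Q) ≅ Z/2Z × Z/4Z × Z/72Z.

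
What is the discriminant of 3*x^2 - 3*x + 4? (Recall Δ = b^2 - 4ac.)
Δ = -39

For a quadratic a x^2 + b x + c the discriminant is Δ = b^2 - 4ac = (-3)^2 - 4*(3)*(4) = 9 - (48) = -39.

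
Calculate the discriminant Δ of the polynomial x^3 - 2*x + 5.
Δ = -643

For a depressed cubic x^3 + p x + q the discriminant is Δ = -4 p^3 - 27 q^2 = -4*(-2)^3 - 27*(5)^2 = 32 - 675 = -643.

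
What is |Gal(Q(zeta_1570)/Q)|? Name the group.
|Gal(Q(zeta_1570)/Q)| = phi(1570) = 624; group ≅ (Z/1570Z)^* ≅ Z/4Z × Z/156Z

The n-th cyclotomic polynomial Φ_1570(x) is the minimal polynomial of zeta_1570 over Q and has degree phi(1570) = 624. So Q(zeta_1570) is a degree-624 Galois extension with Galois group (Z/1570Z)^*. By CRT, (Z/1570Z)^* ≅ (Z/2Z)^* × (Z/5Z)^* × (Z/157Z)^*. Each prime-power unit group is (Z/2Z)^* ≅ trivial group (order 1); (Z/5Z)^* ≅ Z/4Z; (Z/157Z)^* ≅ Z/156Z. Hence Gal(Q(zeta_1570)/Q) ≅ Z/4Z × Z/156Z.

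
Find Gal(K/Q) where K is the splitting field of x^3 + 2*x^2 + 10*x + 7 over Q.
Gal(K/Q) = S_3 (symmetric group of order 6)

Compute the discriminant of x^3 + (2)*x^2 + (10)*x + (7): Δ = -2627. Since Δ is not a rational square, the Galois group is not contained in A_3; it must be the full S_3 (irreducibility of the cubic rules out anything smaller).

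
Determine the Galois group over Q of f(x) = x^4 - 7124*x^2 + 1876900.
Gal(K/Q) = Z/2Z (cyclic of order 2)

f factors as (x^2 - 274)(x^2 - 6850), so the splitting field is K = Q(sqrt(274), sqrt(6850)). The squarefree part of 274 is 274 and the squarefree part of 6850 is also 274, so sqrt(274) and sqrt(6850) are both rational multiples of sqrt(274). Hence Q(sqrt(274)) = Q(sqrt(6850)) = Q(sqrt(274)), and the splitting field collapses to a single degree-2 extension with Galois group Z/2Z.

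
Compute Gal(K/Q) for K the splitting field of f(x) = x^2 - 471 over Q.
Gal(K/Q) = Z/2Z (cyclic of order 2)

x^2 - 471 is irreducible over Q since 471 is not a rational square. The splitting field Q(sqrt(471)) has degree 2 over Q, and its unique nontrivial automorphism is sqrt(471) ↦ -sqrt(471). Hence Gal(Q(sqrt(471))/Q) = Z/2Z.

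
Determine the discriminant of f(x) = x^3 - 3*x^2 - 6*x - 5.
Δ = -1647

For x^3 + a x^2 + b x + c the discriminant is Δ = 18 a b c - 4 a^3 c + a^2 b^2 - 4 b^3 - 27 c^2.
Plug a = -3, b = -6, c = -5:
  18*(-3)*(-6)*(-5) - 4*(-3)^3*(-5) + (-3)^2*(-6)^2 - 4*(-6)^3 - 27*(-5)^2
  = -1620 + (-540) + 324 + (864) + (-675)
  = -1647.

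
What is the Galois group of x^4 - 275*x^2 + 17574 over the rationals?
Gal(K/Q) = V_4 (Klein four-group, Z/2Z × Z/2Z)

f factors as (x^2 - 101)(x^2 - 174), so the splitting field is K = Q(sqrt(101), sqrt(174)). The elements 101, 174, 17574 are all non-squares in Q, so sqrt(101) and sqrt(174) generate independent quadratic extensions. Thus [K:Q] = 4 and Gal(K/Q) is generated by the two order-2 automorphisms sqrt(101) ↦ -sqrt(101) and sqrt(174) ↦ -sqrt(174), giving V_4.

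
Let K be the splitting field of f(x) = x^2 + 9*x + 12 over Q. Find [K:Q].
[K:Q] = 2

The discriminant of x^2 + (9)*x + (12) is b^2 - 4c = 81 - (48) = 33. Since 33 is not a perfect square in Q, the polynomial is irreducible over Q. Its two roots generate a degree-2 extension, so [K:Q] = 2.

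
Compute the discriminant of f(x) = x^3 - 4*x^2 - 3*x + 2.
Δ = 1088

For x^3 + a x^2 + b x + c the discriminant is Δ = 18 a b c - 4 a^3 c + a^2 b^2 - 4 b^3 - 27 c^2.
Plug a = -4, b = -3, c = 2:
  18*(-4)*(-3)*(2) - 4*(-4)^3*(2) + (-4)^2*(-3)^2 - 4*(-3)^3 - 27*(2)^2
  = 432 + (512) + 144 + (108) + (-108)
  = 1088.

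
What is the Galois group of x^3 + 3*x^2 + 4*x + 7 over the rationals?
Gal(K/Q) = S_3 (symmetric group of order 6)

Compute the discriminant of x^3 + (3)*x^2 + (4)*x + (7): Δ = -679. Since Δ is not a rational square, the Galois group is not contained in A_3; it must be the full S_3 (irreducibility of the cubic rules out anything smaller).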